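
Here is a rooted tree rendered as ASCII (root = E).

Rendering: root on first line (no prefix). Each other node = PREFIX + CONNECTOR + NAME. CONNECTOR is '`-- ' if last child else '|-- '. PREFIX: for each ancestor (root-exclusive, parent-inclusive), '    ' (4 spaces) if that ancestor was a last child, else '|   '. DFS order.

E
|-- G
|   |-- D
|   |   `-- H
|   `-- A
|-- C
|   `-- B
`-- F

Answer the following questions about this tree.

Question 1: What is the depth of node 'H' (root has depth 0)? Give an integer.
Answer: 3

Derivation:
Path from root to H: E -> G -> D -> H
Depth = number of edges = 3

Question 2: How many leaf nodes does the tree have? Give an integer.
Answer: 4

Derivation:
Leaves (nodes with no children): A, B, F, H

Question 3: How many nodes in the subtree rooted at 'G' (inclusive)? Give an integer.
Subtree rooted at G contains: A, D, G, H
Count = 4

Answer: 4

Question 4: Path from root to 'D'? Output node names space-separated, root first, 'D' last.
Walk down from root: E -> G -> D

Answer: E G D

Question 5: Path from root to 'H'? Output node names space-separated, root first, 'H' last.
Answer: E G D H

Derivation:
Walk down from root: E -> G -> D -> H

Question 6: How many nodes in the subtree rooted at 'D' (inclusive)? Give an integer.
Answer: 2

Derivation:
Subtree rooted at D contains: D, H
Count = 2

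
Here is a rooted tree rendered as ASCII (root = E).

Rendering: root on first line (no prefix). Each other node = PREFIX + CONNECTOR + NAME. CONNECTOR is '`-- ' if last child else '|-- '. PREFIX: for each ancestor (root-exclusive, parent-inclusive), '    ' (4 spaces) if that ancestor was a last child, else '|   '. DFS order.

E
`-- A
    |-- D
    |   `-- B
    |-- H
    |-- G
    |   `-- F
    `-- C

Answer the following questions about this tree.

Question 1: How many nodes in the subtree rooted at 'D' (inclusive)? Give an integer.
Answer: 2

Derivation:
Subtree rooted at D contains: B, D
Count = 2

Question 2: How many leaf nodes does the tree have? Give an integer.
Leaves (nodes with no children): B, C, F, H

Answer: 4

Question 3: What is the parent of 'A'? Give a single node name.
Scan adjacency: A appears as child of E

Answer: E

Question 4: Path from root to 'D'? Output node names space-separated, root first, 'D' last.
Walk down from root: E -> A -> D

Answer: E A D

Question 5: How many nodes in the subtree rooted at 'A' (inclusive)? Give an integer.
Answer: 7

Derivation:
Subtree rooted at A contains: A, B, C, D, F, G, H
Count = 7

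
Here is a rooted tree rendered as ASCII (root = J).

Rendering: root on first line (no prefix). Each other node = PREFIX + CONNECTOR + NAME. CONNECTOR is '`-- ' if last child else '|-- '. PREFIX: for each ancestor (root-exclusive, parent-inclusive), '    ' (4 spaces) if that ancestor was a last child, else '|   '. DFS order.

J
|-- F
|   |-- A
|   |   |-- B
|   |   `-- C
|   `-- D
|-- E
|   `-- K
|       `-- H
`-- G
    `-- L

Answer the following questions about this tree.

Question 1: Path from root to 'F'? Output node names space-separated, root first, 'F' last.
Walk down from root: J -> F

Answer: J F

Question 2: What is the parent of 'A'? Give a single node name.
Scan adjacency: A appears as child of F

Answer: F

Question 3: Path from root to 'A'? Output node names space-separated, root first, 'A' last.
Answer: J F A

Derivation:
Walk down from root: J -> F -> A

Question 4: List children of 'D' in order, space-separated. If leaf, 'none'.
Answer: none

Derivation:
Node D's children (from adjacency): (leaf)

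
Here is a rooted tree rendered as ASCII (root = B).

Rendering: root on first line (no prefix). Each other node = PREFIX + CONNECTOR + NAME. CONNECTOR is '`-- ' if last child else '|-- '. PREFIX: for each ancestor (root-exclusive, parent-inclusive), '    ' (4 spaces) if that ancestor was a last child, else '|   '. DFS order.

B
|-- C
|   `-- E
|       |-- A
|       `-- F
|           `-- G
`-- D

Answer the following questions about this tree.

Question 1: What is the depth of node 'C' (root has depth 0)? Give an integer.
Answer: 1

Derivation:
Path from root to C: B -> C
Depth = number of edges = 1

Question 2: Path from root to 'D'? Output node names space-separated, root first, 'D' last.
Answer: B D

Derivation:
Walk down from root: B -> D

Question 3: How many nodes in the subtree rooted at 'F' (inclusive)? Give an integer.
Answer: 2

Derivation:
Subtree rooted at F contains: F, G
Count = 2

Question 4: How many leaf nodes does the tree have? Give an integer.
Answer: 3

Derivation:
Leaves (nodes with no children): A, D, G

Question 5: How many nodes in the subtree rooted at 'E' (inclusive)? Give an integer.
Answer: 4

Derivation:
Subtree rooted at E contains: A, E, F, G
Count = 4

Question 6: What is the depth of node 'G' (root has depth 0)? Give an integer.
Path from root to G: B -> C -> E -> F -> G
Depth = number of edges = 4

Answer: 4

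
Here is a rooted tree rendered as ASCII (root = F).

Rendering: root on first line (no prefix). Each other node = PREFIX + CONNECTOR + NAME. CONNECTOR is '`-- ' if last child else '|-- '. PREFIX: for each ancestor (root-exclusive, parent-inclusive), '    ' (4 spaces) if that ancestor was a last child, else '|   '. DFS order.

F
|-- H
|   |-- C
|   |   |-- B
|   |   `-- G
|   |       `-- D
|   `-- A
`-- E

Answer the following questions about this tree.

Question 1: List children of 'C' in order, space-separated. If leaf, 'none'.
Node C's children (from adjacency): B, G

Answer: B G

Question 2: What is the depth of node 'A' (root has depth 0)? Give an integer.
Path from root to A: F -> H -> A
Depth = number of edges = 2

Answer: 2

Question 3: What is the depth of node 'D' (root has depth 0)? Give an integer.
Path from root to D: F -> H -> C -> G -> D
Depth = number of edges = 4

Answer: 4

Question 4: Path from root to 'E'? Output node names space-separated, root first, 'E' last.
Walk down from root: F -> E

Answer: F E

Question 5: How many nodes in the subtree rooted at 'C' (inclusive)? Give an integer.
Subtree rooted at C contains: B, C, D, G
Count = 4

Answer: 4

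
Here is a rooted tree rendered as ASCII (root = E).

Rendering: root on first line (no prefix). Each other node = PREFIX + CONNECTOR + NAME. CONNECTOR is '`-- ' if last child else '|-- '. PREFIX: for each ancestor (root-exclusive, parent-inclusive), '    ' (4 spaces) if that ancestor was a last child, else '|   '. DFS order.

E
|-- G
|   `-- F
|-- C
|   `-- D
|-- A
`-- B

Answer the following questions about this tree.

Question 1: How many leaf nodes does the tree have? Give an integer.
Leaves (nodes with no children): A, B, D, F

Answer: 4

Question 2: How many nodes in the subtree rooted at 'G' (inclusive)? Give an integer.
Subtree rooted at G contains: F, G
Count = 2

Answer: 2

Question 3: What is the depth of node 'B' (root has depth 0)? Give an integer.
Answer: 1

Derivation:
Path from root to B: E -> B
Depth = number of edges = 1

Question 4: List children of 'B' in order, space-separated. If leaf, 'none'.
Answer: none

Derivation:
Node B's children (from adjacency): (leaf)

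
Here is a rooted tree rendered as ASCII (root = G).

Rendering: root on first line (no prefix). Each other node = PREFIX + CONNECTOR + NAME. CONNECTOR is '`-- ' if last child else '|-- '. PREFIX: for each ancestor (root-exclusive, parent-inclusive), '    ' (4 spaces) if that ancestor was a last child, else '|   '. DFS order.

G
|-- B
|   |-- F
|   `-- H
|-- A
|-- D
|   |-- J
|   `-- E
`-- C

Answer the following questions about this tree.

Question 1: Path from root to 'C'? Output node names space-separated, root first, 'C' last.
Walk down from root: G -> C

Answer: G C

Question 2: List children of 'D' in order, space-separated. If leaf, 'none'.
Answer: J E

Derivation:
Node D's children (from adjacency): J, E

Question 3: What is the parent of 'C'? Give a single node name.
Answer: G

Derivation:
Scan adjacency: C appears as child of G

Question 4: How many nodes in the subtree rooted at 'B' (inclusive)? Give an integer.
Subtree rooted at B contains: B, F, H
Count = 3

Answer: 3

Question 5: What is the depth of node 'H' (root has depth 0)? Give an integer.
Path from root to H: G -> B -> H
Depth = number of edges = 2

Answer: 2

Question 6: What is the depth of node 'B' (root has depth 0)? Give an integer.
Answer: 1

Derivation:
Path from root to B: G -> B
Depth = number of edges = 1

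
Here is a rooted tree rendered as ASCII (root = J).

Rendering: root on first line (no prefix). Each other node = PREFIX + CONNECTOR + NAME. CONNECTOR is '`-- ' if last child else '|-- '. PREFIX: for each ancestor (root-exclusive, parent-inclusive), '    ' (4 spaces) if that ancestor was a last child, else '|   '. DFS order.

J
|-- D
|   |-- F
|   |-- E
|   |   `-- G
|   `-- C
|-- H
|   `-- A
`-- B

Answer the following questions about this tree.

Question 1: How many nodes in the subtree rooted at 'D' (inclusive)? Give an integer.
Answer: 5

Derivation:
Subtree rooted at D contains: C, D, E, F, G
Count = 5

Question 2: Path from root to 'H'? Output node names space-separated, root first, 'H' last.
Answer: J H

Derivation:
Walk down from root: J -> H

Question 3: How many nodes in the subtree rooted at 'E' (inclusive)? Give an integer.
Answer: 2

Derivation:
Subtree rooted at E contains: E, G
Count = 2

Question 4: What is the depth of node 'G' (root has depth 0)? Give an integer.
Path from root to G: J -> D -> E -> G
Depth = number of edges = 3

Answer: 3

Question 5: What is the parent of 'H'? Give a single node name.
Answer: J

Derivation:
Scan adjacency: H appears as child of J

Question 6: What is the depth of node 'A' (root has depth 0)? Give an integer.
Answer: 2

Derivation:
Path from root to A: J -> H -> A
Depth = number of edges = 2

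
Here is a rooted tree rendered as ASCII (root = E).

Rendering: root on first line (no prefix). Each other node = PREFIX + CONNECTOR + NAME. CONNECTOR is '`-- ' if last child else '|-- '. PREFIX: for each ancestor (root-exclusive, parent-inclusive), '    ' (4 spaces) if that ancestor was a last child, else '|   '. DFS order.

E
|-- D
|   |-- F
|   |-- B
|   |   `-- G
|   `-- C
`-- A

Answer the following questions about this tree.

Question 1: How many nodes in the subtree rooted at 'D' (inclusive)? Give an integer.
Answer: 5

Derivation:
Subtree rooted at D contains: B, C, D, F, G
Count = 5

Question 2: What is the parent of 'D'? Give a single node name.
Scan adjacency: D appears as child of E

Answer: E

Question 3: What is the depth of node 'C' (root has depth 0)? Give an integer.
Path from root to C: E -> D -> C
Depth = number of edges = 2

Answer: 2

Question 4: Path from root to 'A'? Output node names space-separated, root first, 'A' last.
Walk down from root: E -> A

Answer: E A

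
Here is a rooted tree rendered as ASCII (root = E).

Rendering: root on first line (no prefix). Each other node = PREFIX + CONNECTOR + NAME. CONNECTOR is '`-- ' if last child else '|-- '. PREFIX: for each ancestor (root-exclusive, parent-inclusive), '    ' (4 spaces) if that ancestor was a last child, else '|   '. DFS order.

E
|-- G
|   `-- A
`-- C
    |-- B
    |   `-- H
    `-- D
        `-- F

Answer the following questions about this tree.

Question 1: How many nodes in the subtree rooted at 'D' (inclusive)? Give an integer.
Subtree rooted at D contains: D, F
Count = 2

Answer: 2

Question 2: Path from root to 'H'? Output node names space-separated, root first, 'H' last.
Walk down from root: E -> C -> B -> H

Answer: E C B H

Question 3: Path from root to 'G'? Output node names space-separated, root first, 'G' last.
Answer: E G

Derivation:
Walk down from root: E -> G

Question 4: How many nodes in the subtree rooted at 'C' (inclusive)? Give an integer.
Answer: 5

Derivation:
Subtree rooted at C contains: B, C, D, F, H
Count = 5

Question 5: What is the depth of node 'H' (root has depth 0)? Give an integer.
Path from root to H: E -> C -> B -> H
Depth = number of edges = 3

Answer: 3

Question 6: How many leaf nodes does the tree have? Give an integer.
Answer: 3

Derivation:
Leaves (nodes with no children): A, F, H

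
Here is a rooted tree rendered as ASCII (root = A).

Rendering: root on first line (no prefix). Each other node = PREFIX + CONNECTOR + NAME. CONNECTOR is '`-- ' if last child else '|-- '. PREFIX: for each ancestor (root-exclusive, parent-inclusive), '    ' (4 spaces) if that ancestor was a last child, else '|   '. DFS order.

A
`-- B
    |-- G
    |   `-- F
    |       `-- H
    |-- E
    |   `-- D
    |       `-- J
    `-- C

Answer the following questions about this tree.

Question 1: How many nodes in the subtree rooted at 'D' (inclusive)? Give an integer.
Answer: 2

Derivation:
Subtree rooted at D contains: D, J
Count = 2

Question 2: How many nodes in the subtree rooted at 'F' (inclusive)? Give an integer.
Answer: 2

Derivation:
Subtree rooted at F contains: F, H
Count = 2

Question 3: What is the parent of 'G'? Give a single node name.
Scan adjacency: G appears as child of B

Answer: B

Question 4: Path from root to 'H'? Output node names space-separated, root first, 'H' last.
Answer: A B G F H

Derivation:
Walk down from root: A -> B -> G -> F -> H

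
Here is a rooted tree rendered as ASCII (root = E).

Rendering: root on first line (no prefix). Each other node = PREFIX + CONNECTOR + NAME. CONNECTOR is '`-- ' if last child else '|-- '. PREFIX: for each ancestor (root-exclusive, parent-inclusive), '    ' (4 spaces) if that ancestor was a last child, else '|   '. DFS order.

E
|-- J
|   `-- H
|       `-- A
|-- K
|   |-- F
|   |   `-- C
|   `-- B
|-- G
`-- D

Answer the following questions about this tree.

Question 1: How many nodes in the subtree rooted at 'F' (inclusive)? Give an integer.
Answer: 2

Derivation:
Subtree rooted at F contains: C, F
Count = 2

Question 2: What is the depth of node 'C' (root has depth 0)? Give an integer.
Answer: 3

Derivation:
Path from root to C: E -> K -> F -> C
Depth = number of edges = 3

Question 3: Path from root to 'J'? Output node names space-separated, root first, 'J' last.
Walk down from root: E -> J

Answer: E J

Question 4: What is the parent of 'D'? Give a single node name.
Scan adjacency: D appears as child of E

Answer: E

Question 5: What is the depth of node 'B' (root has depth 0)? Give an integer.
Path from root to B: E -> K -> B
Depth = number of edges = 2

Answer: 2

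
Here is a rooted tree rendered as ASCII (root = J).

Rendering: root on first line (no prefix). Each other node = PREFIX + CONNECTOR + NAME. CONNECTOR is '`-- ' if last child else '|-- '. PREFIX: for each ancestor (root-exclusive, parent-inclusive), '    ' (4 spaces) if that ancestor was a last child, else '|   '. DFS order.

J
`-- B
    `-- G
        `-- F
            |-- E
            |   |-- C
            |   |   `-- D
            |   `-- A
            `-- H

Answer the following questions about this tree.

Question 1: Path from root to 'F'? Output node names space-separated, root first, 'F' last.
Walk down from root: J -> B -> G -> F

Answer: J B G F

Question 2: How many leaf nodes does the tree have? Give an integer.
Answer: 3

Derivation:
Leaves (nodes with no children): A, D, H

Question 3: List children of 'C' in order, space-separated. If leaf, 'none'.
Answer: D

Derivation:
Node C's children (from adjacency): D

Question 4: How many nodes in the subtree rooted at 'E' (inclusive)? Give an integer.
Subtree rooted at E contains: A, C, D, E
Count = 4

Answer: 4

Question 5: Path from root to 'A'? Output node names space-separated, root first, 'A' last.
Answer: J B G F E A

Derivation:
Walk down from root: J -> B -> G -> F -> E -> A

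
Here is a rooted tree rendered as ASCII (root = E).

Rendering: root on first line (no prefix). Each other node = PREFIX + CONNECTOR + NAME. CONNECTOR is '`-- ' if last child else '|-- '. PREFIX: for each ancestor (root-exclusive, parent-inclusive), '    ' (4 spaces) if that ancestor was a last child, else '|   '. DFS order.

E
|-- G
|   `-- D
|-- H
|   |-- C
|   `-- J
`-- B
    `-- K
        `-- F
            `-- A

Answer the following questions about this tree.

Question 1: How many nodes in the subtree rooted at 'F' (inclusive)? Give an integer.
Subtree rooted at F contains: A, F
Count = 2

Answer: 2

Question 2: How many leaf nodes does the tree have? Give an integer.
Leaves (nodes with no children): A, C, D, J

Answer: 4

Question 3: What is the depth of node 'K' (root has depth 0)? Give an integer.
Path from root to K: E -> B -> K
Depth = number of edges = 2

Answer: 2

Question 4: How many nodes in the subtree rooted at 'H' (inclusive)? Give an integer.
Subtree rooted at H contains: C, H, J
Count = 3

Answer: 3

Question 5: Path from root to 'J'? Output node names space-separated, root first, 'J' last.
Answer: E H J

Derivation:
Walk down from root: E -> H -> J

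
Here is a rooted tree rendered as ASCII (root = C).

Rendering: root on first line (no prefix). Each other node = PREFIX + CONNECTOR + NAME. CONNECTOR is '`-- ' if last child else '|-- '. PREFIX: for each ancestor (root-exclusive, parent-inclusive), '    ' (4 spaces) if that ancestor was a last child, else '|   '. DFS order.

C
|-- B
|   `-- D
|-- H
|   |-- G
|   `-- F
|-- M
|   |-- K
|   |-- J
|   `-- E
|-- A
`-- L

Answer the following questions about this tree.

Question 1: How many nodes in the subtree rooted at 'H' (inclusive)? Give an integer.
Subtree rooted at H contains: F, G, H
Count = 3

Answer: 3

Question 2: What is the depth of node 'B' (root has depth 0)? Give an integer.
Path from root to B: C -> B
Depth = number of edges = 1

Answer: 1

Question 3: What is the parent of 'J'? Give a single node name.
Answer: M

Derivation:
Scan adjacency: J appears as child of M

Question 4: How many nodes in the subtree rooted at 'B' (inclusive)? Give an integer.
Answer: 2

Derivation:
Subtree rooted at B contains: B, D
Count = 2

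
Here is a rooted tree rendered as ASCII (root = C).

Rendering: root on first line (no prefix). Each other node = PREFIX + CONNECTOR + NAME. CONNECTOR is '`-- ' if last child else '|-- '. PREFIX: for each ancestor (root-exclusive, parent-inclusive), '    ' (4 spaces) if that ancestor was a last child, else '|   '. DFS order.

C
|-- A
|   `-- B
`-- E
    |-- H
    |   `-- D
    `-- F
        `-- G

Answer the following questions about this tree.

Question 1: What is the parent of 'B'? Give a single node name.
Answer: A

Derivation:
Scan adjacency: B appears as child of A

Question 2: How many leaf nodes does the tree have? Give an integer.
Leaves (nodes with no children): B, D, G

Answer: 3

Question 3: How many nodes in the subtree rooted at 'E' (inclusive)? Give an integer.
Answer: 5

Derivation:
Subtree rooted at E contains: D, E, F, G, H
Count = 5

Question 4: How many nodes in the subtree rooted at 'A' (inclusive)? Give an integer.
Subtree rooted at A contains: A, B
Count = 2

Answer: 2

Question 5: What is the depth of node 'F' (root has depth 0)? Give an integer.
Answer: 2

Derivation:
Path from root to F: C -> E -> F
Depth = number of edges = 2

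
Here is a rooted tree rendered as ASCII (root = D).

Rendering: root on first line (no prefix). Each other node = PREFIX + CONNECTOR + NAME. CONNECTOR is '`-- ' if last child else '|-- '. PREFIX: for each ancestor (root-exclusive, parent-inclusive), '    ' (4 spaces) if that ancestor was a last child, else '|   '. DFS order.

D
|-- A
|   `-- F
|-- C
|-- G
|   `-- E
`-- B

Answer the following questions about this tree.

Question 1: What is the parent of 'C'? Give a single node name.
Answer: D

Derivation:
Scan adjacency: C appears as child of D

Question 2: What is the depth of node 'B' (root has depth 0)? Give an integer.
Path from root to B: D -> B
Depth = number of edges = 1

Answer: 1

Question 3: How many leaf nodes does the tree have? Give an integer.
Leaves (nodes with no children): B, C, E, F

Answer: 4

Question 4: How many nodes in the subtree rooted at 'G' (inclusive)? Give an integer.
Answer: 2

Derivation:
Subtree rooted at G contains: E, G
Count = 2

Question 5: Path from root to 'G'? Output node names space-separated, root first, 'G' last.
Answer: D G

Derivation:
Walk down from root: D -> G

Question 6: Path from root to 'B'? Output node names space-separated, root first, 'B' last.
Walk down from root: D -> B

Answer: D B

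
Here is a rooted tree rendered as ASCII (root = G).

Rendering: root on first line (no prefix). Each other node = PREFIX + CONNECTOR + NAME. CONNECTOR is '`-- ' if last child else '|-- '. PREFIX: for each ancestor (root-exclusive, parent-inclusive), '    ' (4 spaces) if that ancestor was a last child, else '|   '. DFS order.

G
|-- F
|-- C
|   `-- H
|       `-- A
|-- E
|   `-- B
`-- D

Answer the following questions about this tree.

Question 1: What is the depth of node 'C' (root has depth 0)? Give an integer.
Path from root to C: G -> C
Depth = number of edges = 1

Answer: 1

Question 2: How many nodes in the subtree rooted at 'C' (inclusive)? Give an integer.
Answer: 3

Derivation:
Subtree rooted at C contains: A, C, H
Count = 3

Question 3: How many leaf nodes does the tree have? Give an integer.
Answer: 4

Derivation:
Leaves (nodes with no children): A, B, D, F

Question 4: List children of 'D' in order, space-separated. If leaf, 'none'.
Node D's children (from adjacency): (leaf)

Answer: none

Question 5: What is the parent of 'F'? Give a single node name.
Answer: G

Derivation:
Scan adjacency: F appears as child of G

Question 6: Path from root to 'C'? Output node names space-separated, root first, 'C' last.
Answer: G C

Derivation:
Walk down from root: G -> C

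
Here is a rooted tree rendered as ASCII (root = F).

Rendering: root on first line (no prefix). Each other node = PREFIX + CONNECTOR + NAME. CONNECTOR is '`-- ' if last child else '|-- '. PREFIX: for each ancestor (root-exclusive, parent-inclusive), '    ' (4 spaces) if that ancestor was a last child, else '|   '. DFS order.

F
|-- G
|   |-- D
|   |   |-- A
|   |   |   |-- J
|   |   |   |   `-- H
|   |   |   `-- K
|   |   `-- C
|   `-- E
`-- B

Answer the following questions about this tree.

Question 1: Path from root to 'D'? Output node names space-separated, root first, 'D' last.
Answer: F G D

Derivation:
Walk down from root: F -> G -> D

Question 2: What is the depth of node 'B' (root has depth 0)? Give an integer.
Path from root to B: F -> B
Depth = number of edges = 1

Answer: 1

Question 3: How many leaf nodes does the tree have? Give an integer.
Leaves (nodes with no children): B, C, E, H, K

Answer: 5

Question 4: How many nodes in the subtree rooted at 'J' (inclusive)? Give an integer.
Answer: 2

Derivation:
Subtree rooted at J contains: H, J
Count = 2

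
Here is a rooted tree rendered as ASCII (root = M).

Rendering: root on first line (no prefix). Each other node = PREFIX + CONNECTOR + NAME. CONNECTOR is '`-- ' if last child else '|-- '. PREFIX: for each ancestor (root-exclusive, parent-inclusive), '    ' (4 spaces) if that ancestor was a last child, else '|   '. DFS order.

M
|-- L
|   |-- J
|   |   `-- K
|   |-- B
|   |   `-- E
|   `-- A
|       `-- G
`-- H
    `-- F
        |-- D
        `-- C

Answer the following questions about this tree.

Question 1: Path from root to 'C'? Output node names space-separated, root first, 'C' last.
Answer: M H F C

Derivation:
Walk down from root: M -> H -> F -> C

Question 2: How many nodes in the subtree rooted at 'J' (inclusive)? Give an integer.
Answer: 2

Derivation:
Subtree rooted at J contains: J, K
Count = 2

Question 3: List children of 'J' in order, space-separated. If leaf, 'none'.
Answer: K

Derivation:
Node J's children (from adjacency): K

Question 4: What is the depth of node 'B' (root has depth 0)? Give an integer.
Answer: 2

Derivation:
Path from root to B: M -> L -> B
Depth = number of edges = 2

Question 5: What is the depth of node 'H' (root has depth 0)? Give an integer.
Answer: 1

Derivation:
Path from root to H: M -> H
Depth = number of edges = 1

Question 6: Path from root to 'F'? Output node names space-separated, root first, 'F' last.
Answer: M H F

Derivation:
Walk down from root: M -> H -> F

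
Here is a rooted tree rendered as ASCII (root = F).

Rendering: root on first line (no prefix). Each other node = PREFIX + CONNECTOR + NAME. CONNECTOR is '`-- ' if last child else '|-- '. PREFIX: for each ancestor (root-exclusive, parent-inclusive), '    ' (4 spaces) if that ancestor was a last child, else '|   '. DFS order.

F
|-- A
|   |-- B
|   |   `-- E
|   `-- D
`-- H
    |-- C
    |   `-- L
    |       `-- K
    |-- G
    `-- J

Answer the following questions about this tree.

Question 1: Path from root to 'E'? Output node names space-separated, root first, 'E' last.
Answer: F A B E

Derivation:
Walk down from root: F -> A -> B -> E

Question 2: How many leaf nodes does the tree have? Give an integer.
Leaves (nodes with no children): D, E, G, J, K

Answer: 5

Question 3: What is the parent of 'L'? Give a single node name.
Answer: C

Derivation:
Scan adjacency: L appears as child of C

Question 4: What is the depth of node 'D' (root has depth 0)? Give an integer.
Answer: 2

Derivation:
Path from root to D: F -> A -> D
Depth = number of edges = 2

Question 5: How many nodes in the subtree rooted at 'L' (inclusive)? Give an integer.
Answer: 2

Derivation:
Subtree rooted at L contains: K, L
Count = 2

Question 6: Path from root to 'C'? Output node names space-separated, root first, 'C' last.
Walk down from root: F -> H -> C

Answer: F H C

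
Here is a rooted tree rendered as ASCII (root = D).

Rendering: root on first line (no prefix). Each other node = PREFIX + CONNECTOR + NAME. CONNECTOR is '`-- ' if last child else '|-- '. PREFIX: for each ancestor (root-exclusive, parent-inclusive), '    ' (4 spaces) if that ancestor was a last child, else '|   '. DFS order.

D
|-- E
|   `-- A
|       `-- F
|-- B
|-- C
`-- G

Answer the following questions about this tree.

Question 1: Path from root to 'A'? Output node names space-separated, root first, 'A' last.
Answer: D E A

Derivation:
Walk down from root: D -> E -> A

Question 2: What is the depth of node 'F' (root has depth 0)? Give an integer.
Path from root to F: D -> E -> A -> F
Depth = number of edges = 3

Answer: 3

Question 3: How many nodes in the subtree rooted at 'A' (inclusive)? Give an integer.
Answer: 2

Derivation:
Subtree rooted at A contains: A, F
Count = 2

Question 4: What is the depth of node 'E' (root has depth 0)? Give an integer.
Answer: 1

Derivation:
Path from root to E: D -> E
Depth = number of edges = 1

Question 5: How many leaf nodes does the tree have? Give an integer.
Answer: 4

Derivation:
Leaves (nodes with no children): B, C, F, G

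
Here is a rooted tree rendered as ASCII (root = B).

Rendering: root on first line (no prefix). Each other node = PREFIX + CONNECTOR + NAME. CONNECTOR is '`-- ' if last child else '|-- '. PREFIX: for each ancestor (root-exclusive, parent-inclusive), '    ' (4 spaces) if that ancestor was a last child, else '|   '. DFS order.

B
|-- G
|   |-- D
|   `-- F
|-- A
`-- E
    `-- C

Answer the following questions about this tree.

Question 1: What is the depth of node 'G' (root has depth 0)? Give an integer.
Path from root to G: B -> G
Depth = number of edges = 1

Answer: 1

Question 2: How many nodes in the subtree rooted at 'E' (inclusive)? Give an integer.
Subtree rooted at E contains: C, E
Count = 2

Answer: 2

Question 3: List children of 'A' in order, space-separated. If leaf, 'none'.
Answer: none

Derivation:
Node A's children (from adjacency): (leaf)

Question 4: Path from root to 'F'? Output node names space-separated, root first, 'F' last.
Answer: B G F

Derivation:
Walk down from root: B -> G -> F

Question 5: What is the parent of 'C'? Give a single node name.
Scan adjacency: C appears as child of E

Answer: E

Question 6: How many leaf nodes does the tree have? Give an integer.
Leaves (nodes with no children): A, C, D, F

Answer: 4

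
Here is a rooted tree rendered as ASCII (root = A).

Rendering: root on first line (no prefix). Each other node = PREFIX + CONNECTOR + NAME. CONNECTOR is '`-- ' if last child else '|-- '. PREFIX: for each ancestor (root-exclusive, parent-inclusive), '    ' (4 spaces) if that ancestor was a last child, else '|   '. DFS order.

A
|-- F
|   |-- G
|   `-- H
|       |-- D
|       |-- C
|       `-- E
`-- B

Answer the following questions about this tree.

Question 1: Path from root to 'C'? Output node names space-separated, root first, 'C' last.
Answer: A F H C

Derivation:
Walk down from root: A -> F -> H -> C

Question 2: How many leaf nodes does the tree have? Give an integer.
Answer: 5

Derivation:
Leaves (nodes with no children): B, C, D, E, G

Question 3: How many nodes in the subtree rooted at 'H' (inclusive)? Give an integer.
Answer: 4

Derivation:
Subtree rooted at H contains: C, D, E, H
Count = 4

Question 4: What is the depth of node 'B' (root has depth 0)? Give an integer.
Path from root to B: A -> B
Depth = number of edges = 1

Answer: 1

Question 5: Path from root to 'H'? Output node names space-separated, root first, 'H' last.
Walk down from root: A -> F -> H

Answer: A F H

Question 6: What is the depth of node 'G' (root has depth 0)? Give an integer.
Path from root to G: A -> F -> G
Depth = number of edges = 2

Answer: 2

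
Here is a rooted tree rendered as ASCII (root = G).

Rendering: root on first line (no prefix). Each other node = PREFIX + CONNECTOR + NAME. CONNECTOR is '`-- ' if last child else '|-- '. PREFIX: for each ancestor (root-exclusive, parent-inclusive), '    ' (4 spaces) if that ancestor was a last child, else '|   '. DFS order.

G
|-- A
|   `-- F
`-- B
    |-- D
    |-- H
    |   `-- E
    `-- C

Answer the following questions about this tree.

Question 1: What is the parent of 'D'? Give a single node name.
Answer: B

Derivation:
Scan adjacency: D appears as child of B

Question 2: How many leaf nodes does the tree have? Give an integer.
Leaves (nodes with no children): C, D, E, F

Answer: 4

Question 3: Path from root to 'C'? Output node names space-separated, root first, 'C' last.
Walk down from root: G -> B -> C

Answer: G B C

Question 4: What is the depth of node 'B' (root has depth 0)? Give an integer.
Answer: 1

Derivation:
Path from root to B: G -> B
Depth = number of edges = 1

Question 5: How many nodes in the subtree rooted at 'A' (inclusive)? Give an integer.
Subtree rooted at A contains: A, F
Count = 2

Answer: 2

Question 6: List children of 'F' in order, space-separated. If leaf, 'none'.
Answer: none

Derivation:
Node F's children (from adjacency): (leaf)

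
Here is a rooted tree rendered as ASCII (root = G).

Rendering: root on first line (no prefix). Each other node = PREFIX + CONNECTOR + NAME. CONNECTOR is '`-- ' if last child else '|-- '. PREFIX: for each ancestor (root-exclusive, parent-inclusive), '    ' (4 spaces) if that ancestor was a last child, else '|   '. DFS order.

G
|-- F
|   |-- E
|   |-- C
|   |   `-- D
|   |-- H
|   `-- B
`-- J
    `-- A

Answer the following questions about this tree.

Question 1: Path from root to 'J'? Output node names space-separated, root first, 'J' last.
Walk down from root: G -> J

Answer: G J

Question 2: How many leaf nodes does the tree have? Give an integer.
Leaves (nodes with no children): A, B, D, E, H

Answer: 5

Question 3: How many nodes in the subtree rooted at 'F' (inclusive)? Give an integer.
Subtree rooted at F contains: B, C, D, E, F, H
Count = 6

Answer: 6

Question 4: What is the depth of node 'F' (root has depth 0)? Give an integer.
Answer: 1

Derivation:
Path from root to F: G -> F
Depth = number of edges = 1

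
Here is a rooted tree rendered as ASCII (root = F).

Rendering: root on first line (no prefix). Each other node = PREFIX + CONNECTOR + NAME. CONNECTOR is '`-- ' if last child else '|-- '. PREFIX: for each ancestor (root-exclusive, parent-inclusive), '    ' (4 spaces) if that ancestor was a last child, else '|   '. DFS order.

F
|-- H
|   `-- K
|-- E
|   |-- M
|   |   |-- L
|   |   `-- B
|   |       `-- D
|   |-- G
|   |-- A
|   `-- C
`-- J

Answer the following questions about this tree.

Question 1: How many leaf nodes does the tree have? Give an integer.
Answer: 7

Derivation:
Leaves (nodes with no children): A, C, D, G, J, K, L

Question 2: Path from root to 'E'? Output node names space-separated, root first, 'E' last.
Walk down from root: F -> E

Answer: F E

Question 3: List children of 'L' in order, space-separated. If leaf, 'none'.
Node L's children (from adjacency): (leaf)

Answer: none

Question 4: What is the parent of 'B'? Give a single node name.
Answer: M

Derivation:
Scan adjacency: B appears as child of M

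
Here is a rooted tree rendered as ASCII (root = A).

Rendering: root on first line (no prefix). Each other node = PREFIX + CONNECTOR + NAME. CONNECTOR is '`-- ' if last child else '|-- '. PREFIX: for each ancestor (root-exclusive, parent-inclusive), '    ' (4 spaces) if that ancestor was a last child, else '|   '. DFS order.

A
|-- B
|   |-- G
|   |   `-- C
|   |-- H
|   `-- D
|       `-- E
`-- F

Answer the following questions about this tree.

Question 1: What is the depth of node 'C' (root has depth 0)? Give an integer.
Path from root to C: A -> B -> G -> C
Depth = number of edges = 3

Answer: 3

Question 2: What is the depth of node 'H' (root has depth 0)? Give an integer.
Answer: 2

Derivation:
Path from root to H: A -> B -> H
Depth = number of edges = 2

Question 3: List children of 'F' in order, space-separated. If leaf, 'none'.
Answer: none

Derivation:
Node F's children (from adjacency): (leaf)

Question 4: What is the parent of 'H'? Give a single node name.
Scan adjacency: H appears as child of B

Answer: B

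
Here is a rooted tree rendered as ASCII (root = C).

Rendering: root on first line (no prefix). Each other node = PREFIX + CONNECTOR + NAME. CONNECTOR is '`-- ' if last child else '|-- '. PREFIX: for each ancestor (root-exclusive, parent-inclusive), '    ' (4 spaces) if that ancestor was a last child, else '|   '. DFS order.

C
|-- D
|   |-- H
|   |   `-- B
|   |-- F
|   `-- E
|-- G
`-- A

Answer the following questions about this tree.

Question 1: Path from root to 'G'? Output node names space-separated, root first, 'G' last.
Answer: C G

Derivation:
Walk down from root: C -> G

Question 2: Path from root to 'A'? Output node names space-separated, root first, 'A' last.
Walk down from root: C -> A

Answer: C A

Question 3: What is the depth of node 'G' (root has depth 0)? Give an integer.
Path from root to G: C -> G
Depth = number of edges = 1

Answer: 1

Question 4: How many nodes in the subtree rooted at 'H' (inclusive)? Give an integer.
Answer: 2

Derivation:
Subtree rooted at H contains: B, H
Count = 2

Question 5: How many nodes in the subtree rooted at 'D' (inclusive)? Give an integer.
Answer: 5

Derivation:
Subtree rooted at D contains: B, D, E, F, H
Count = 5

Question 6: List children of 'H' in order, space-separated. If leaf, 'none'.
Answer: B

Derivation:
Node H's children (from adjacency): B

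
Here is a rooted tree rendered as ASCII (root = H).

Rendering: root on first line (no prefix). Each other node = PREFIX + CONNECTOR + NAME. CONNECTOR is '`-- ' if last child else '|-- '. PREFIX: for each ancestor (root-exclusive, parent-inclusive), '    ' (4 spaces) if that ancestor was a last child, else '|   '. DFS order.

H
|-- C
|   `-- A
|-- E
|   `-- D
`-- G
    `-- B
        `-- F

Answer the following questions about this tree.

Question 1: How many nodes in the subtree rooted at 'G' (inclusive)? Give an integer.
Subtree rooted at G contains: B, F, G
Count = 3

Answer: 3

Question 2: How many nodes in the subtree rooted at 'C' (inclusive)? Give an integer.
Subtree rooted at C contains: A, C
Count = 2

Answer: 2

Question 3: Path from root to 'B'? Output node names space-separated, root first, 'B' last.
Walk down from root: H -> G -> B

Answer: H G B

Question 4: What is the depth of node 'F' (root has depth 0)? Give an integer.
Answer: 3

Derivation:
Path from root to F: H -> G -> B -> F
Depth = number of edges = 3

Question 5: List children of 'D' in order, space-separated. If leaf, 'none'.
Answer: none

Derivation:
Node D's children (from adjacency): (leaf)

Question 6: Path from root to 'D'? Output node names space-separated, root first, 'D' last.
Walk down from root: H -> E -> D

Answer: H E D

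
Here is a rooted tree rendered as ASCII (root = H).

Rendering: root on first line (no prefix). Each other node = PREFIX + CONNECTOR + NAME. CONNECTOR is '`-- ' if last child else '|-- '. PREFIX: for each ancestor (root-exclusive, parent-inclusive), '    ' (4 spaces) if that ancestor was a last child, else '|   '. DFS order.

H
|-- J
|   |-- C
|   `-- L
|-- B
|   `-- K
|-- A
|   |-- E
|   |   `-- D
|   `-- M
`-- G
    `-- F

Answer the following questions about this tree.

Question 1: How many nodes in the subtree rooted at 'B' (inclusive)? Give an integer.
Answer: 2

Derivation:
Subtree rooted at B contains: B, K
Count = 2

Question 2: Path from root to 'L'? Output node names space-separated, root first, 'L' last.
Walk down from root: H -> J -> L

Answer: H J L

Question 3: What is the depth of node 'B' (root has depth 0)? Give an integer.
Path from root to B: H -> B
Depth = number of edges = 1

Answer: 1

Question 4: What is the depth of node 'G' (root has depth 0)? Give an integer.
Path from root to G: H -> G
Depth = number of edges = 1

Answer: 1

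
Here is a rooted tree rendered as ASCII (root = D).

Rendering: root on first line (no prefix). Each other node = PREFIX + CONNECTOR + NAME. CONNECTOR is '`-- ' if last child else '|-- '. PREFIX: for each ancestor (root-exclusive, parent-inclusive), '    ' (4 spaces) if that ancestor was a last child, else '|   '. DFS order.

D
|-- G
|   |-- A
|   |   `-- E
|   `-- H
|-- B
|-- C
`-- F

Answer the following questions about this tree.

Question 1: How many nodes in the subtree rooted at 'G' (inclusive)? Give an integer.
Subtree rooted at G contains: A, E, G, H
Count = 4

Answer: 4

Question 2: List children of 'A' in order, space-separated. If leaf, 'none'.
Node A's children (from adjacency): E

Answer: E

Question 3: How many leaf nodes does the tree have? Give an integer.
Leaves (nodes with no children): B, C, E, F, H

Answer: 5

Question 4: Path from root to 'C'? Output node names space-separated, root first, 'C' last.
Walk down from root: D -> C

Answer: D C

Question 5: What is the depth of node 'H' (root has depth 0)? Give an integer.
Path from root to H: D -> G -> H
Depth = number of edges = 2

Answer: 2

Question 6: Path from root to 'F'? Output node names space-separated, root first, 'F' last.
Answer: D F

Derivation:
Walk down from root: D -> F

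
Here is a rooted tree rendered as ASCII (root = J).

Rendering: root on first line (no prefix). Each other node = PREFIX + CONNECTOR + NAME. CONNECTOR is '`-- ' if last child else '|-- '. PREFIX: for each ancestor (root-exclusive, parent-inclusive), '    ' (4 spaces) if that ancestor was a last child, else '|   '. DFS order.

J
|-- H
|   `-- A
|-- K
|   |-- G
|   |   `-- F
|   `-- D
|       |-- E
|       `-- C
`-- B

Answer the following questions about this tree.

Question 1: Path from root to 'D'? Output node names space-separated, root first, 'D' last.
Answer: J K D

Derivation:
Walk down from root: J -> K -> D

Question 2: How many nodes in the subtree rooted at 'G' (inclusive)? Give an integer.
Answer: 2

Derivation:
Subtree rooted at G contains: F, G
Count = 2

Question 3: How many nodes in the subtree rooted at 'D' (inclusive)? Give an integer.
Answer: 3

Derivation:
Subtree rooted at D contains: C, D, E
Count = 3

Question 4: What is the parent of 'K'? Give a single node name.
Answer: J

Derivation:
Scan adjacency: K appears as child of J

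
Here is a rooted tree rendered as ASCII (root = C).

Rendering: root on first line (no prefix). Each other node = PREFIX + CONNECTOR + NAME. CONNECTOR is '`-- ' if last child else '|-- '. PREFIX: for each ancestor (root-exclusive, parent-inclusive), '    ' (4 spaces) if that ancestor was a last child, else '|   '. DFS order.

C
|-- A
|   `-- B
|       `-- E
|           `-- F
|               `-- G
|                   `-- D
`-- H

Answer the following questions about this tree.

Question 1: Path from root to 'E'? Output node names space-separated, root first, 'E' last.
Answer: C A B E

Derivation:
Walk down from root: C -> A -> B -> E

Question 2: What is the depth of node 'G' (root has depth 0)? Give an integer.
Path from root to G: C -> A -> B -> E -> F -> G
Depth = number of edges = 5

Answer: 5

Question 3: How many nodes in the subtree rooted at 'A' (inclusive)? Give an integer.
Subtree rooted at A contains: A, B, D, E, F, G
Count = 6

Answer: 6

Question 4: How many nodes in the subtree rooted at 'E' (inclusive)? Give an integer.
Subtree rooted at E contains: D, E, F, G
Count = 4

Answer: 4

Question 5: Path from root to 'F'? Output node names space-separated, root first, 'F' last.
Answer: C A B E F

Derivation:
Walk down from root: C -> A -> B -> E -> F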